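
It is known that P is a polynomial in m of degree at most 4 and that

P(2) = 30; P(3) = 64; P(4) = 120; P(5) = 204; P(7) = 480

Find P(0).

4

Write P(m) = am^4 + bm³ + cm² + dm + e; the 5 given values yield a linear system in the 5 coefficients.
Solving, the leading coefficient vanishes, and P(m) = m³ + 2m² + 5m + 4.
Then P(0) = 4.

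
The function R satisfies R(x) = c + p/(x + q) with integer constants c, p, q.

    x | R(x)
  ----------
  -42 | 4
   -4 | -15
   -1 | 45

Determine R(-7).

(R(x) − c)(x + q) = p for each data point; the three points give a linear system in c and q, then p follows.
Solving: c = 5, q = 2, p = 40, so R(x) = 5 + 40/(x + 2).
Then R(-7) = 5 + 40/(-5) = -3.

-3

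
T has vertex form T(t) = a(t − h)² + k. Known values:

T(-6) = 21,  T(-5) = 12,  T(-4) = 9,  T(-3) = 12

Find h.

-4

First differences -9, -3, 3; second difference 6 = 2a, so a = 3.
Expanding, the t-coefficient is −2ah = -6h; matching it to the data gives h = -4, and then k = 9.
So T(t) = 3(t + 4)² + 9.
Hence h = -4.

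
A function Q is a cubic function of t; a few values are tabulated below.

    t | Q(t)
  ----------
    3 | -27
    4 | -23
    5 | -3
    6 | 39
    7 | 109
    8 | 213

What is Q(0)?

First differences: 4, 20, 42, 70, 104. Second differences: 16, 22, 28, 34. Third differences: 6, 6, 6.
Level-3 differences are constant, so Q has degree 3.
Fitting a degree-3 polynomial gives Q(t) = t³ - 4t² - 5t - 3.
The constant term is Q(0) = -3.

-3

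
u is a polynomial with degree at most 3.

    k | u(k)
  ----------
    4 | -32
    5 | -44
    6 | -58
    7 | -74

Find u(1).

-8

First differences: -12, -14, -16. Second differences: -2, -2.
Level-2 differences are constant, so u has degree 2.
Fitting a degree-2 polynomial gives u(k) = -k² - 3k - 4.
Then u(1) = -8.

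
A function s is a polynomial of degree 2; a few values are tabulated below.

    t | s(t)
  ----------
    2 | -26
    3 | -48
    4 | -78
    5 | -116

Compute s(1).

-12

Write s(t) = at² + bt + c; the 4 given values yield a linear system in the 3 coefficients.
Solving, s(t) = -4t² - 2t - 6.
Then s(1) = -12.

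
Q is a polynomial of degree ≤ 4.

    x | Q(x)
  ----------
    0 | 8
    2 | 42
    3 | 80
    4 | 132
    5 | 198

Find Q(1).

18

Write Q(x) = ax^4 + bx³ + cx² + dx + e; the 5 given values yield a linear system in the 5 coefficients.
Solving, the top 2 coefficients vanish, and Q(x) = 7x² + 3x + 8.
Then Q(1) = 18.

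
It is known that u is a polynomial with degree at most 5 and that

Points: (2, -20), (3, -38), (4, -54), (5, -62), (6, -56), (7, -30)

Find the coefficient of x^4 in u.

First differences: -18, -16, -8, 6, 26. Second differences: 2, 8, 14, 20. Third differences: 6, 6, 6.
Level-3 differences are constant, so u has degree 3.
Fitting a degree-3 polynomial gives u(x) = x³ - 8x² + 3x - 2.
The coefficient of x^4 is 0.

0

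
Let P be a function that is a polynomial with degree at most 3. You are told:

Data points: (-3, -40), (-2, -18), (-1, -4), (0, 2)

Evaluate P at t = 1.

Write P(t) = at³ + bt² + ct + d; the 4 given values yield a linear system in the 4 coefficients.
Solving, the leading coefficient vanishes, and P(t) = -4t² + 2t + 2.
Then P(1) = 0.

0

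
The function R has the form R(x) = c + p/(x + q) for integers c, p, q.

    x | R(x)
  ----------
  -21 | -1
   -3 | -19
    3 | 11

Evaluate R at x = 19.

(R(x) − c)(x + q) = p for each data point; the three points give a linear system in c and q, then p follows.
Solving: c = 1, q = 1, p = 40, so R(x) = 1 + 40/(x + 1).
Then R(19) = 1 + 40/20 = 3.

3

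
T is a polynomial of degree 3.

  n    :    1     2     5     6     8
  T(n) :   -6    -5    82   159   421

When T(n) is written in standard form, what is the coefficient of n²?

Write T(n) = an³ + bn² + cn + d; the 5 given values yield a linear system in the 4 coefficients.
Solving, T(n) = n³ - n² - 3n - 3.
The coefficient of n² is -1.

-1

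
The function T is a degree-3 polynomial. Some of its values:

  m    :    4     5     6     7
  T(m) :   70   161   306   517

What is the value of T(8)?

806

Write T(m) = am³ + bm² + cm + d; the 4 given values yield a linear system in the 4 coefficients.
Solving, T(m) = 2m³ - 3m² - 4m + 6.
Then T(8) = 806.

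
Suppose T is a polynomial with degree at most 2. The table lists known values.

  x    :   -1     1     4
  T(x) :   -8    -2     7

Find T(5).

Write T(x) = ax² + bx + c; the 3 given values yield a linear system in the 3 coefficients.
Solving, the leading coefficient vanishes, and T(x) = 3x - 5.
Then T(5) = 10.

10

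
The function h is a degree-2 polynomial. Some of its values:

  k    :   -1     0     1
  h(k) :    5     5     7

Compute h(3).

17

Write h(k) = ak² + bk + c; the 3 given values yield a linear system in the 3 coefficients.
Solving, h(k) = k² + k + 5.
Then h(3) = 17.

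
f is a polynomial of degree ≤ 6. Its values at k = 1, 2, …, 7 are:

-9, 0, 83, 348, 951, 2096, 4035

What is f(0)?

First differences: 9, 83, 265, 603, 1145, 1939. Second differences: 74, 182, 338, 542, 794. Third differences: 108, 156, 204, 252. Fourth differences: 48, 48, 48.
Level-4 differences are constant, so f has degree 4.
Fitting a degree-4 polynomial gives f(k) = 2k^4 - 2k³ - k² - 4k - 4.
The constant term is f(0) = -4.

-4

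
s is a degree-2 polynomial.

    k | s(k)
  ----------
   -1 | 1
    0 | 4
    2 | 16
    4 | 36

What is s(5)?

49

Write s(k) = ak² + bk + c; the 4 given values yield a linear system in the 3 coefficients.
Solving, s(k) = k² + 4k + 4.
Then s(5) = 49.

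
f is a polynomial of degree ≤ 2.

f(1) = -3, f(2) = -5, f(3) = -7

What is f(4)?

Write f(n) = an² + bn + c; the 3 given values yield a linear system in the 3 coefficients.
Solving, the leading coefficient vanishes, and f(n) = -2n - 1.
Then f(4) = -9.

-9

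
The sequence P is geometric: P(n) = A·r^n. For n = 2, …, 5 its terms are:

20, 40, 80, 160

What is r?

Consecutive ratio: 40/20 = 2, and 80/40 = 2, so r = 2.
Then A·2^2 = 20 gives A = 5, and P(n) = 5·2^n.

2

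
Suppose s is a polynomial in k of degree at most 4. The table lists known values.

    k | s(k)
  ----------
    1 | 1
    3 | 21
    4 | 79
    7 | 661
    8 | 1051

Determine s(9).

Write s(k) = ak^4 + bk³ + ck² + dk + e; the 5 given values yield a linear system in the 5 coefficients.
Solving, the leading coefficient vanishes, and s(k) = 3k³ - 8k² + 3k + 3.
Then s(9) = 1569.

1569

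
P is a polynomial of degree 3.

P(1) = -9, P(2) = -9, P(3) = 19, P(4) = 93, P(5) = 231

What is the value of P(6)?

First differences: 0, 28, 74, 138. Second differences: 28, 46, 64. Third differences: 18, 18.
Level-3 differences are constant, so P has degree 3.
Extending the table by one column gives the next first difference 220, so P(6) = 231 + 220 = 451.

451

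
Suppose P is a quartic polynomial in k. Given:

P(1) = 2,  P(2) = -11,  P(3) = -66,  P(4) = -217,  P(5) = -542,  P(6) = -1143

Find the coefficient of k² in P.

First differences: -13, -55, -151, -325, -601. Second differences: -42, -96, -174, -276. Third differences: -54, -78, -102. Fourth differences: -24, -24.
Level-4 differences are constant, so P has degree 4.
Fitting a degree-4 polynomial gives P(k) = -k^4 + k³ - 2k² + k + 3.
The coefficient of k² is -2.

-2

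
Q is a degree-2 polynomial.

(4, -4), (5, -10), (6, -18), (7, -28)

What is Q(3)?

0

First differences: -6, -8, -10. Second differences: -2, -2.
Level-2 differences are constant, so Q has degree 2.
Fitting a degree-2 polynomial gives Q(k) = -k² + 3k.
Then Q(3) = 0.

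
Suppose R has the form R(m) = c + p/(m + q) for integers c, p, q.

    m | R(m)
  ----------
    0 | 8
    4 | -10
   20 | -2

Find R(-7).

1

(R(m) − c)(m + q) = p for each data point; the three points give a linear system in c and q, then p follows.
Solving: c = -1, q = -2, p = -18, so R(m) = -1 − 18/(m − 2).
Then R(-7) = -1 − 18/(-9) = 1.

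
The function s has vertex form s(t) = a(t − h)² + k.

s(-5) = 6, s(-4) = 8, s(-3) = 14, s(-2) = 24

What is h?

-5

First differences 2, 6, 10; second difference 4 = 2a, so a = 2.
Expanding, the t-coefficient is −2ah = -4h; matching it to the data gives h = -5, and then k = 6.
So s(t) = 2(t + 5)² + 6.
Hence h = -5.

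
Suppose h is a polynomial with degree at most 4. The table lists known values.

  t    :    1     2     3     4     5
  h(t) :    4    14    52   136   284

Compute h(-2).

-38

First differences: 10, 38, 84, 148. Second differences: 28, 46, 64. Third differences: 18, 18.
Level-3 differences are constant, so h has degree 3.
Fitting a degree-3 polynomial gives h(t) = 3t³ - 4t² + t + 4.
Then h(-2) = -38.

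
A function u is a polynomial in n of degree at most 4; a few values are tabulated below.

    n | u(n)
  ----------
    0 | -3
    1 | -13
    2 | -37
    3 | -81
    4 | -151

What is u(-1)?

First differences: -10, -24, -44, -70. Second differences: -14, -20, -26. Third differences: -6, -6.
Level-3 differences are constant, so u has degree 3.
Fitting a degree-3 polynomial gives u(n) = -n³ - 4n² - 5n - 3.
Then u(-1) = -1.

-1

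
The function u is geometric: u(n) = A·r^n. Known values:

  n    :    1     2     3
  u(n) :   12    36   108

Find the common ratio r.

3

Consecutive ratio: 36/12 = 3, and 108/36 = 3, so r = 3.
Then A·3^1 = 12 gives A = 4, and u(n) = 4·3^n.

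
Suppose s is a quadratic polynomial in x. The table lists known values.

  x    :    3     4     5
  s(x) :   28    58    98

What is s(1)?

Write s(x) = ax² + bx + c; the 3 given values yield a linear system in the 3 coefficients.
Solving, s(x) = 5x² - 5x - 2.
Then s(1) = -2.

-2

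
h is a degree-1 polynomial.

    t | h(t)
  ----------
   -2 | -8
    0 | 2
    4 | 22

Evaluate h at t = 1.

Write h(t) = at + b; the 3 given values yield a linear system in the 2 coefficients.
Solving, h(t) = 5t + 2.
Then h(1) = 7.

7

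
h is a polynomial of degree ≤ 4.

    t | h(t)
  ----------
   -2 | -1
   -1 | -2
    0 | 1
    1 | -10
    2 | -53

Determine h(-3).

Write h(t) = at^4 + bt³ + ct² + dt + e; the 5 given values yield a linear system in the 5 coefficients.
Solving, the leading coefficient vanishes, and h(t) = -3t³ - 7t² - t + 1.
Then h(-3) = 22.

22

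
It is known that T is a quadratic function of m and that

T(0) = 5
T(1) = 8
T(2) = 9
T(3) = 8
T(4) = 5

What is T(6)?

-7

Write T(m) = am² + bm + c; the 5 given values yield a linear system in the 3 coefficients.
Solving, T(m) = -m² + 4m + 5.
Then T(6) = -7.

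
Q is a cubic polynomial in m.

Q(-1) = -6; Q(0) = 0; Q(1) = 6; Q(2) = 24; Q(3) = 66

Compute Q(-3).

First differences: 6, 6, 18, 42. Second differences: 0, 12, 24. Third differences: 12, 12.
Level-3 differences are constant, so Q has degree 3.
Fitting a degree-3 polynomial gives Q(m) = 2m³ + 4m.
Then Q(-3) = -66.

-66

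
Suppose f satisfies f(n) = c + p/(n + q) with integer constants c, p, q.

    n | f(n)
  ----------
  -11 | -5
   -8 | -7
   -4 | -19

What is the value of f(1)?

11

(f(n) − c)(n + q) = p for each data point; the three points give a linear system in c and q, then p follows.
Solving: c = -1, q = 2, p = 36, so f(n) = -1 + 36/(n + 2).
Then f(1) = -1 + 36/3 = 11.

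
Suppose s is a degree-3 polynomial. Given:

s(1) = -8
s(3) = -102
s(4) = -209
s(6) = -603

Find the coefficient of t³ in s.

Write s(t) = at³ + bt² + ct + d; the 4 given values yield a linear system in the 4 coefficients.
Solving, s(t) = -2t³ - 4t² - 5t + 3.
The coefficient of t³ is -2.

-2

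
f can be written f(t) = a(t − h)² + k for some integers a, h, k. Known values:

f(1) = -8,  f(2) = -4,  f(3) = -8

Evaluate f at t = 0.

First differences 4, -4; second difference -8 = 2a, so a = -4.
Expanding, the t-coefficient is −2ah = 8h; matching it to the data gives h = 2, and then k = -4.
So f(t) = -4(t − 2)² − 4.
f(0) = -4·(-2)² − 4 = -20.

-20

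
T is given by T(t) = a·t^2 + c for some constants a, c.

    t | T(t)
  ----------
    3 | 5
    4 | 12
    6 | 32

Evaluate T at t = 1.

-3

From T(3) = 5 and T(4) = 12: 9a + c = 5 and 16a + c = 12.
Subtracting: 7a = 7, so a = 1; then c = 5 − 1·9 = -4.
So T(t) = 1t² − 4, and T(1) = -3.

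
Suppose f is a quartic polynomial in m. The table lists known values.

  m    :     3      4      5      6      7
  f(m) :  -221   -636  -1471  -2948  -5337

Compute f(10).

Write f(m) = am^4 + bm³ + cm² + dm + e; the 5 given values yield a linear system in the 5 coefficients.
Solving, f(m) = -2m^4 - m³ - 4m² + 4.
Then f(10) = -21396.

-21396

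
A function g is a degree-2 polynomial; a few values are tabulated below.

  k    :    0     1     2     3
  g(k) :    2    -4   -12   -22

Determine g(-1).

Write g(k) = ak² + bk + c; the 4 given values yield a linear system in the 3 coefficients.
Solving, g(k) = -k² - 5k + 2.
Then g(-1) = 6.

6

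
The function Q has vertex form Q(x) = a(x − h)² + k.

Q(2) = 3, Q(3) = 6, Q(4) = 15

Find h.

2

First differences 3, 9; second difference 6 = 2a, so a = 3.
Expanding, the x-coefficient is −2ah = -6h; matching it to the data gives h = 2, and then k = 3.
So Q(x) = 3(x − 2)² + 3.
Hence h = 2.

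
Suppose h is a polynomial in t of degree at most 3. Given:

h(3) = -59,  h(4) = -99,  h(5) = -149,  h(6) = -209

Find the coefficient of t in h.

Write h(t) = at³ + bt² + ct + d; the 4 given values yield a linear system in the 4 coefficients.
Solving, the leading coefficient vanishes, and h(t) = -5t² - 5t + 1.
The coefficient of t is -5.

-5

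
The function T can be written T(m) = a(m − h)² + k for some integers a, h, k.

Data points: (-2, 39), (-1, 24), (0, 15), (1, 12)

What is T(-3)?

60

First differences -15, -9, -3; second difference 6 = 2a, so a = 3.
Expanding, the m-coefficient is −2ah = -6h; matching it to the data gives h = 1, and then k = 12.
So T(m) = 3(m − 1)² + 12.
T(-3) = 3·(-4)² + 12 = 60.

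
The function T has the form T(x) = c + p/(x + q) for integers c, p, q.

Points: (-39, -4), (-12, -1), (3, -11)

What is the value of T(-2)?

(T(x) − c)(x + q) = p for each data point; the three points give a linear system in c and q, then p follows.
Solving: c = -5, q = 3, p = -36, so T(x) = -5 − 36/(x + 3).
Then T(-2) = -5 − 36/1 = -41.

-41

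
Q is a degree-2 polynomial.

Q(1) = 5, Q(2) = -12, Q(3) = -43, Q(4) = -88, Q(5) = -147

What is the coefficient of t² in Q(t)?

First differences: -17, -31, -45, -59. Second differences: -14, -14, -14.
Level-2 differences are constant, so Q has degree 2.
Fitting a degree-2 polynomial gives Q(t) = -7t² + 4t + 8.
The coefficient of t² is -7.

-7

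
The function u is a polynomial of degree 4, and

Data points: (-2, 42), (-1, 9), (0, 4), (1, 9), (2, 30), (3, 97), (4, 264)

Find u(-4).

384

First differences: -33, -5, 5, 21, 67, 167. Second differences: 28, 10, 16, 46, 100. Third differences: -18, 6, 30, 54. Fourth differences: 24, 24, 24.
Level-4 differences are constant, so u has degree 4.
Fitting a degree-4 polynomial gives u(n) = n^4 - n³ + 4n² + n + 4.
Then u(-4) = 384.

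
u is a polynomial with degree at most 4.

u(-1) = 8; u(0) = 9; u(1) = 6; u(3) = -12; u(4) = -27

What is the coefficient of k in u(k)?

-1

Write u(k) = ak^4 + bk³ + ck² + dk + e; the 5 given values yield a linear system in the 5 coefficients.
Solving, the top 2 coefficients vanish, and u(k) = -2k² - k + 9.
The coefficient of k is -1.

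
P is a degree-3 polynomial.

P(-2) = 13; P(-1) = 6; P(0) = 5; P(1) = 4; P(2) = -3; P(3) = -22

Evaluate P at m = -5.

First differences: -7, -1, -1, -7, -19. Second differences: 6, 0, -6, -12. Third differences: -6, -6, -6.
Level-3 differences are constant, so P has degree 3.
Fitting a degree-3 polynomial gives P(m) = -m³ + 5.
Then P(-5) = 130.

130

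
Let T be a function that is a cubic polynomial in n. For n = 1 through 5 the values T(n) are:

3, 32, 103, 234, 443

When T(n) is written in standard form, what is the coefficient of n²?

3

First differences: 29, 71, 131, 209. Second differences: 42, 60, 78. Third differences: 18, 18.
Level-3 differences are constant, so T has degree 3.
Fitting a degree-3 polynomial gives T(n) = 3n³ + 3n² - n - 2.
The coefficient of n² is 3.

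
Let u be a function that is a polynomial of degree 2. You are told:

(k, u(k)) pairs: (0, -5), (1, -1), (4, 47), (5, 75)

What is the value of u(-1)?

-3

Write u(k) = ak² + bk + c; the 4 given values yield a linear system in the 3 coefficients.
Solving, u(k) = 3k² + k - 5.
Then u(-1) = -3.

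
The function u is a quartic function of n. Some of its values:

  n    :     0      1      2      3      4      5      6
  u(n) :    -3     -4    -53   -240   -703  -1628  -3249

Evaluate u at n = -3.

-108

First differences: -1, -49, -187, -463, -925, -1621. Second differences: -48, -138, -276, -462, -696. Third differences: -90, -138, -186, -234. Fourth differences: -48, -48, -48.
Level-4 differences are constant, so u has degree 4.
Fitting a degree-4 polynomial gives u(n) = -2n^4 - 3n³ - n² + 5n - 3.
Then u(-3) = -108.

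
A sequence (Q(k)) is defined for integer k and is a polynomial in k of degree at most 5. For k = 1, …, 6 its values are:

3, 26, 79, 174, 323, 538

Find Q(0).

First differences: 23, 53, 95, 149, 215. Second differences: 30, 42, 54, 66. Third differences: 12, 12, 12.
Level-3 differences are constant, so Q has degree 3.
Fitting a degree-3 polynomial gives Q(k) = 2k³ + 3k² - 2.
Then Q(0) = -2.

-2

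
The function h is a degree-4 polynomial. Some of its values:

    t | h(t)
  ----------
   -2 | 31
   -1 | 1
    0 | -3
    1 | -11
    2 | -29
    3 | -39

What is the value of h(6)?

First differences: -30, -4, -8, -18, -10. Second differences: 26, -4, -10, 8. Third differences: -30, -6, 18. Fourth differences: 24, 24.
Level-4 differences are constant, so h has degree 4.
Fitting a degree-4 polynomial gives h(t) = t^4 - 3t³ - 3t² - 3t - 3.
Then h(6) = 519.

519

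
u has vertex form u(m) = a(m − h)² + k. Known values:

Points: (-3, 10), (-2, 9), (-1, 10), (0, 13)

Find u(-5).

18

First differences -1, 1, 3; second difference 2 = 2a, so a = 1.
Expanding, the m-coefficient is −2ah = -2h; matching it to the data gives h = -2, and then k = 9.
So u(m) = 1(m + 2)² + 9.
u(-5) = 1·(-3)² + 9 = 18.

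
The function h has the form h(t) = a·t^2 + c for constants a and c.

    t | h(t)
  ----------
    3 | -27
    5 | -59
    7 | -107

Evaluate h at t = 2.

-17

From h(3) = -27 and h(5) = -59: 9a + c = -27 and 25a + c = -59.
Subtracting: 16a = -32, so a = -2; then c = -27 − (-2)·9 = -9.
So h(t) = -2t² − 9, and h(2) = -17.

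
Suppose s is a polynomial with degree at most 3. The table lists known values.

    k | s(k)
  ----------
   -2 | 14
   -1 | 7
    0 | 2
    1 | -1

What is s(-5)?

First differences: -7, -5, -3. Second differences: 2, 2.
Level-2 differences are constant, so s has degree 2.
Fitting a degree-2 polynomial gives s(k) = k² - 4k + 2.
Then s(-5) = 47.

47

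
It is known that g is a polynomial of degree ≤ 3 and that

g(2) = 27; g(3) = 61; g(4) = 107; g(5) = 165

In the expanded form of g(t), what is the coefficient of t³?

0

First differences: 34, 46, 58. Second differences: 12, 12.
Level-2 differences are constant, so g has degree 2.
Fitting a degree-2 polynomial gives g(t) = 6t² + 4t - 5.
The coefficient of t³ is 0.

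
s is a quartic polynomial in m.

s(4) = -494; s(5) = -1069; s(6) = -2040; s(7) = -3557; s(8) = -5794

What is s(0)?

6

Write s(m) = am^4 + bm³ + cm² + dm + e; the 5 given values yield a linear system in the 5 coefficients.
Solving, s(m) = -m^4 - 3m³ - 2m² - 5m + 6.
The constant term is s(0) = 6.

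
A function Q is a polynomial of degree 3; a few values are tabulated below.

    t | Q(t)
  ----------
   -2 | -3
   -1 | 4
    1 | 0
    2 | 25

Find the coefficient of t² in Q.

3

Write Q(t) = at³ + bt² + ct + d; the 4 given values yield a linear system in the 4 coefficients.
Solving, Q(t) = 3t³ + 3t² - 5t - 1.
The coefficient of t² is 3.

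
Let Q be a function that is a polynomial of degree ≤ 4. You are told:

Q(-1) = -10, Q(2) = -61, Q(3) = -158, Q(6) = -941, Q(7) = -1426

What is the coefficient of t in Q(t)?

0

Write Q(t) = at^4 + bt³ + ct² + dt + e; the 5 given values yield a linear system in the 5 coefficients.
Solving, the leading coefficient vanishes, and Q(t) = -3t³ - 8t² - 5.
The coefficient of t is 0.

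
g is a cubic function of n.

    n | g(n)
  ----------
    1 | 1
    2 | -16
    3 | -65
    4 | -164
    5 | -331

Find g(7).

-941

First differences: -17, -49, -99, -167. Second differences: -32, -50, -68. Third differences: -18, -18.
Level-3 differences are constant, so g has degree 3.
Fitting a degree-3 polynomial gives g(n) = -3n³ + 2n² - 2n + 4.
Then g(7) = -941.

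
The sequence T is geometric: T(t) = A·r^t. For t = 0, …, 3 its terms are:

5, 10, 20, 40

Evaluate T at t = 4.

80

Consecutive ratio: 10/5 = 2, and 20/10 = 2, so r = 2.
Then A·2^0 = 5 gives A = 5, and T(t) = 5·2^t.
T(4) = 5·2^4 = 80.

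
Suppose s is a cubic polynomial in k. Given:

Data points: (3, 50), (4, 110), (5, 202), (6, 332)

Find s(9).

1010

Write s(k) = ak³ + bk² + ck + d; the 4 given values yield a linear system in the 4 coefficients.
Solving, s(k) = k³ + 4k² - 5k + 2.
Then s(9) = 1010.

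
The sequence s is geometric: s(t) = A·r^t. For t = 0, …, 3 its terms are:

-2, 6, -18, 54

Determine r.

Consecutive ratio: 6/(-2) = -3, and -18/6 = -3, so r = -3.
Then A·(-3)^0 = -2 gives A = -2, and s(t) = -2·(-3)^t.

-3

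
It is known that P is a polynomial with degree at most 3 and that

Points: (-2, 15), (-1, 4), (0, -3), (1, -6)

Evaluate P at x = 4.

Write P(x) = ax³ + bx² + cx + d; the 4 given values yield a linear system in the 4 coefficients.
Solving, the leading coefficient vanishes, and P(x) = 2x² - 5x - 3.
Then P(4) = 9.

9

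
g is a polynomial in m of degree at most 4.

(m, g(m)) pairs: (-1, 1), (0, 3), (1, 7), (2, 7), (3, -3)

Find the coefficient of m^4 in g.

0

Write g(m) = am^4 + bm³ + cm² + dm + e; the 5 given values yield a linear system in the 5 coefficients.
Solving, the leading coefficient vanishes, and g(m) = -m³ + m² + 4m + 3.
The coefficient of m^4 is 0.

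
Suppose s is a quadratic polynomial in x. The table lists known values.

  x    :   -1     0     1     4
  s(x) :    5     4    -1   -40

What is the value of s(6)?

Write s(x) = ax² + bx + c; the 4 given values yield a linear system in the 3 coefficients.
Solving, s(x) = -2x² - 3x + 4.
Then s(6) = -86.

-86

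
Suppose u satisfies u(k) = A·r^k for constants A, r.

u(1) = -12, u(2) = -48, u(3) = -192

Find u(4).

Consecutive ratio: -48/(-12) = 4, and -192/(-48) = 4, so r = 4.
Then A·4^1 = -12 gives A = -3, and u(k) = -3·4^k.
u(4) = -3·4^4 = -768.

-768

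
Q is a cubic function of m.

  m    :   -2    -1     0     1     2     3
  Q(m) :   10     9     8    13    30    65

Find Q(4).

124

First differences: -1, -1, 5, 17, 35. Second differences: 0, 6, 12, 18. Third differences: 6, 6, 6.
Level-3 differences are constant, so Q has degree 3.
Fitting a degree-3 polynomial gives Q(m) = m³ + 3m² + m + 8.
Then Q(4) = 124.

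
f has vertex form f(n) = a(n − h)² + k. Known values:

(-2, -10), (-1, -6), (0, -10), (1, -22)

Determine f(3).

-70

First differences 4, -4, -12; second difference -8 = 2a, so a = -4.
Expanding, the n-coefficient is −2ah = 8h; matching it to the data gives h = -1, and then k = -6.
So f(n) = -4(n + 1)² − 6.
f(3) = -4·4² − 6 = -70.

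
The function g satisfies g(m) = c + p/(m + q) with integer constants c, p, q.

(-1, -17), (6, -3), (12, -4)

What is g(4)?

(g(m) − c)(m + q) = p for each data point; the three points give a linear system in c and q, then p follows.
Solving: c = -5, q = 0, p = 12, so g(m) = -5 + 12/(m + 0).
Then g(4) = -5 + 12/4 = -2.

-2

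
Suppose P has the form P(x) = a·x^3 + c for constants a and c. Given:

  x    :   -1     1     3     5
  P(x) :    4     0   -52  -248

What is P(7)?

-684

From P(-1) = 4 and P(1) = 0: -1a + c = 4 and 1a + c = 0.
Subtracting: 2a = -4, so a = -2; then c = 4 − (-2)·(-1) = 2.
So P(x) = -2x³ + 2, and P(7) = -684.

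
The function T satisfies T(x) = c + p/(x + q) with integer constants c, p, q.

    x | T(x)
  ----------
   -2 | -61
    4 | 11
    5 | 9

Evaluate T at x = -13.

(T(x) − c)(x + q) = p for each data point; the three points give a linear system in c and q, then p follows.
Solving: c = -1, q = 1, p = 60, so T(x) = -1 + 60/(x + 1).
Then T(-13) = -1 + 60/(-12) = -6.

-6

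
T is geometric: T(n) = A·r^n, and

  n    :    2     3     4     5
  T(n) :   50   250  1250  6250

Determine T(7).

Consecutive ratio: 250/50 = 5, and 1250/250 = 5, so r = 5.
Then A·5^2 = 50 gives A = 2, and T(n) = 2·5^n.
T(7) = 2·5^7 = 156250.

156250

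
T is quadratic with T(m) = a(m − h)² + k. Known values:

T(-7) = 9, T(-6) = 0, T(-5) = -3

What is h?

First differences -9, -3; second difference 6 = 2a, so a = 3.
Expanding, the m-coefficient is −2ah = -6h; matching it to the data gives h = -5, and then k = -3.
So T(m) = 3(m + 5)² − 3.
Hence h = -5.

-5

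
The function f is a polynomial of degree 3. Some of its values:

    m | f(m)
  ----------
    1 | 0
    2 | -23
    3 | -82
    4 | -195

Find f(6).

-655

Write f(m) = am³ + bm² + cm + d; the 4 given values yield a linear system in the 4 coefficients.
Solving, f(m) = -3m³ - 2m + 5.
Then f(6) = -655.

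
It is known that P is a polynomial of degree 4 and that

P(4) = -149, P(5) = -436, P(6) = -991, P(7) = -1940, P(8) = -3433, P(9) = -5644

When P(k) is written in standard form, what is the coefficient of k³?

Write P(k) = ak^4 + bk³ + ck² + dk + e; the 6 given values yield a linear system in the 5 coefficients.
Solving, P(k) = -k^4 + k³ + 2k² + 3k - 1.
The coefficient of k³ is 1.

1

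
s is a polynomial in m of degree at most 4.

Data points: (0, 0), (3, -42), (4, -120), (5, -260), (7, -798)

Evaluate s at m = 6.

Write s(m) = am^4 + bm³ + cm² + dm + e; the 5 given values yield a linear system in the 5 coefficients.
Solving, the leading coefficient vanishes, and s(m) = -3m³ + 5m² - 2m.
Then s(6) = -480.

-480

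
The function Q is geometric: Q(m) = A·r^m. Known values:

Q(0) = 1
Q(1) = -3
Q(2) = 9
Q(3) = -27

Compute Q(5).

-243

Consecutive ratio: -3/1 = -3, and 9/(-3) = -3, so r = -3.
Then A·(-3)^0 = 1 gives A = 1, and Q(m) = 1·(-3)^m.
Q(5) = 1·(-3)^5 = -243.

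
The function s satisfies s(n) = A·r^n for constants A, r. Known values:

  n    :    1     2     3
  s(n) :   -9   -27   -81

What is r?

Consecutive ratio: -27/(-9) = 3, and -81/(-27) = 3, so r = 3.
Then A·3^1 = -9 gives A = -3, and s(n) = -3·3^n.

3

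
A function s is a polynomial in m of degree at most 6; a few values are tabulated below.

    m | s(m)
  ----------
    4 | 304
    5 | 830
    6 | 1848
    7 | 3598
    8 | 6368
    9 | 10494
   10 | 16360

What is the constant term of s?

First differences: 526, 1018, 1750, 2770, 4126, 5866. Second differences: 492, 732, 1020, 1356, 1740. Third differences: 240, 288, 336, 384. Fourth differences: 48, 48, 48.
Level-4 differences are constant, so s has degree 4.
Fitting a degree-4 polynomial gives s(m) = 2m^4 - 4m³ + 4m² - 4m.
The constant term is s(0) = 0.

0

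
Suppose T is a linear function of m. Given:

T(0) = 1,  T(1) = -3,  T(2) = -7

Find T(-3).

First differences: -4, -4.
Level-1 differences are constant, so T has degree 1.
Fitting a degree-1 polynomial gives T(m) = -4m + 1.
Then T(-3) = 13.

13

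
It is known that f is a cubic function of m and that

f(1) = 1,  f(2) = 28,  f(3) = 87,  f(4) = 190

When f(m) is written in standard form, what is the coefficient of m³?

2

Write f(m) = am³ + bm² + cm + d; the 4 given values yield a linear system in the 4 coefficients.
Solving, f(m) = 2m³ + 4m² + m - 6.
The coefficient of m³ is 2.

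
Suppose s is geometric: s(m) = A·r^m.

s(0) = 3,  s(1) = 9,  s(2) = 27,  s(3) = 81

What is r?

Consecutive ratio: 9/3 = 3, and 27/9 = 3, so r = 3.
Then A·3^0 = 3 gives A = 3, and s(m) = 3·3^m.

3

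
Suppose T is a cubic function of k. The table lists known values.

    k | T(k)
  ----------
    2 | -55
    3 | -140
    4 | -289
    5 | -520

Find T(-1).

Write T(k) = ak³ + bk² + ck + d; the 4 given values yield a linear system in the 4 coefficients.
Solving, T(k) = -3k³ - 5k² - 3k - 5.
Then T(-1) = -4.

-4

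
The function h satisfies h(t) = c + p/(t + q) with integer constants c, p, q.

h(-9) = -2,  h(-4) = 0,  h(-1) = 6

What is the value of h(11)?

-6

(h(t) − c)(t + q) = p for each data point; the three points give a linear system in c and q, then p follows.
Solving: c = -4, q = -1, p = -20, so h(t) = -4 − 20/(t − 1).
Then h(11) = -4 − 20/10 = -6.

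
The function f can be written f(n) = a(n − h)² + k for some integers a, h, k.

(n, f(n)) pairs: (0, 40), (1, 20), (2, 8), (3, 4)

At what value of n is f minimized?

First differences -20, -12, -4; second difference 8 = 2a, so a = 4.
Expanding, the n-coefficient is −2ah = -8h; matching it to the data gives h = 3, and then k = 4.
So f(n) = 4(n − 3)² + 4.
Hence h = 3.

3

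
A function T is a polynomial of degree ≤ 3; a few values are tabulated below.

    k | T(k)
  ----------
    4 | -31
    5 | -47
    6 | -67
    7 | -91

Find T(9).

-151

Write T(k) = ak³ + bk² + ck + d; the 4 given values yield a linear system in the 4 coefficients.
Solving, the leading coefficient vanishes, and T(k) = -2k² + 2k - 7.
Then T(9) = -151.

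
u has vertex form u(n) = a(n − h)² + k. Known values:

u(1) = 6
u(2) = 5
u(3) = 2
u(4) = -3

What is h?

1

First differences -1, -3, -5; second difference -2 = 2a, so a = -1.
Expanding, the n-coefficient is −2ah = 2h; matching it to the data gives h = 1, and then k = 6.
So u(n) = -1(n − 1)² + 6.
Hence h = 1.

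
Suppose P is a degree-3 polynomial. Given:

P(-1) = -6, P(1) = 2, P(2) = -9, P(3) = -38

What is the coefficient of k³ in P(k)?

-1

Write P(k) = ak³ + bk² + ck + d; the 4 given values yield a linear system in the 4 coefficients.
Solving, P(k) = -k³ - 3k² + 5k + 1.
The coefficient of k³ is -1.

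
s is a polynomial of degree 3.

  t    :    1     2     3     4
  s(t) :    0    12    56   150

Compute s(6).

Write s(t) = at³ + bt² + ct + d; the 4 given values yield a linear system in the 4 coefficients.
Solving, s(t) = 3t³ - 2t² - 3t + 2.
Then s(6) = 560.

560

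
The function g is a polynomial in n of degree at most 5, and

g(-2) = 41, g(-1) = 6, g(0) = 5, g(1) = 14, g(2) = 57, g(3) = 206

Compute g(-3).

182

Write g(n) = an^5 + bn^4 + cn³ + dn² + en + p; the 6 given values yield a linear system in the 6 coefficients.
Solving, the leading coefficient vanishes, and g(n) = 2n^4 + 3n² + 4n + 5.
Then g(-3) = 182.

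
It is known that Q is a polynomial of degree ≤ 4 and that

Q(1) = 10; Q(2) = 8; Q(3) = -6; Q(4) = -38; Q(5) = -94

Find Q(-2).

4

First differences: -2, -14, -32, -56. Second differences: -12, -18, -24. Third differences: -6, -6.
Level-3 differences are constant, so Q has degree 3.
Fitting a degree-3 polynomial gives Q(k) = -k³ + 5k + 6.
Then Q(-2) = 4.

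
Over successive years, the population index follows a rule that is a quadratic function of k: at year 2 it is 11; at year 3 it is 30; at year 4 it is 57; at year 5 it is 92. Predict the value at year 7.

186

Write the value at k as P(k).
Write P(k) = ak² + bk + c; the 4 given values yield a linear system in the 3 coefficients.
Solving, P(k) = 4k² - k - 3.
Then P(7) = 186.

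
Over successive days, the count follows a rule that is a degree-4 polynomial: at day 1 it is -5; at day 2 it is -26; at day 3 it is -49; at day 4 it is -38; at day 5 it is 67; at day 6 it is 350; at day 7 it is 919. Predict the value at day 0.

2

Write the value at t as g(t).
Write g(t) = at^4 + bt³ + ct² + dt + e; the 7 given values yield a linear system in the 5 coefficients.
Solving, g(t) = t^4 - 4t³ - 2t² - 2t + 2.
Then g(0) = 2.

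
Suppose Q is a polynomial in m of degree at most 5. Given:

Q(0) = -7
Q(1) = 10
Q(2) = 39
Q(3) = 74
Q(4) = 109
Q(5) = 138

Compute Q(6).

155

Write Q(m) = am^5 + bm^4 + cm³ + dm² + em + p; the 6 given values yield a linear system in the 6 coefficients.
Solving, the top 2 coefficients vanish, and Q(m) = -m³ + 9m² + 9m - 7.
Then Q(6) = 155.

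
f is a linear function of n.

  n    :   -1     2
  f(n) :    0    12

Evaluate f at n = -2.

Write f(n) = an + b; the 2 given values yield a linear system in the 2 coefficients.
Solving, f(n) = 4n + 4.
Then f(-2) = -4.

-4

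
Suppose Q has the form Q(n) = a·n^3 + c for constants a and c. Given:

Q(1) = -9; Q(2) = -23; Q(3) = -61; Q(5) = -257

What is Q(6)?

From Q(1) = -9 and Q(2) = -23: 1a + c = -9 and 8a + c = -23.
Subtracting: 7a = -14, so a = -2; then c = -9 − (-2)·1 = -7.
So Q(n) = -2n³ − 7, and Q(6) = -439.

-439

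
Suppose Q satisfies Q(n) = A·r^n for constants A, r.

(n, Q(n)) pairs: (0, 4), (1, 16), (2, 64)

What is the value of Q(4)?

Consecutive ratio: 16/4 = 4, and 64/16 = 4, so r = 4.
Then A·4^0 = 4 gives A = 4, and Q(n) = 4·4^n.
Q(4) = 4·4^4 = 1024.

1024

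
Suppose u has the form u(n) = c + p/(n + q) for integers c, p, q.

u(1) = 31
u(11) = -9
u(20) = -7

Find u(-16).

-3

(u(n) − c)(n + q) = p for each data point; the three points give a linear system in c and q, then p follows.
Solving: c = -5, q = -2, p = -36, so u(n) = -5 − 36/(n − 2).
Then u(-16) = -5 − 36/(-18) = -3.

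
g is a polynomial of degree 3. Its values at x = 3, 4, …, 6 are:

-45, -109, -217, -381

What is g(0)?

Write g(x) = ax³ + bx² + cx + d; the 4 given values yield a linear system in the 4 coefficients.
Solving, g(x) = -2x³ + 2x² - 4x + 3.
The constant term is g(0) = 3.

3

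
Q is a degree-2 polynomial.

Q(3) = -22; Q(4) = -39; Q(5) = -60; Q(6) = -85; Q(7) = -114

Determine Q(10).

Write Q(k) = ak² + bk + c; the 5 given values yield a linear system in the 3 coefficients.
Solving, Q(k) = -2k² - 3k + 5.
Then Q(10) = -225.

-225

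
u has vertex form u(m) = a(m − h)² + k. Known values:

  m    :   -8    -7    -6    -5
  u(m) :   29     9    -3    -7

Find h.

First differences -20, -12, -4; second difference 8 = 2a, so a = 4.
Expanding, the m-coefficient is −2ah = -8h; matching it to the data gives h = -5, and then k = -7.
So u(m) = 4(m + 5)² − 7.
Hence h = -5.

-5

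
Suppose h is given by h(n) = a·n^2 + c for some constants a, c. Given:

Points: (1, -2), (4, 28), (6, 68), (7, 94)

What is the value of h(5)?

From h(1) = -2 and h(4) = 28: 1a + c = -2 and 16a + c = 28.
Subtracting: 15a = 30, so a = 2; then c = -2 − 2·1 = -4.
So h(n) = 2n² − 4, and h(5) = 46.

46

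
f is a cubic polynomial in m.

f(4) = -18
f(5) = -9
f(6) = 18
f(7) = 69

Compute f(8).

150

Write f(m) = am³ + bm² + cm + d; the 4 given values yield a linear system in the 4 coefficients.
Solving, f(m) = m³ - 6m² + 2m + 6.
Then f(8) = 150.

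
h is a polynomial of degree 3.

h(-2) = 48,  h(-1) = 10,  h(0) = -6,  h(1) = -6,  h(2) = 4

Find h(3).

18

First differences: -38, -16, 0, 10. Second differences: 22, 16, 10. Third differences: -6, -6.
Level-3 differences are constant, so h has degree 3.
Extending the table by one column gives the next first difference 14, so h(3) = 4 + 14 = 18.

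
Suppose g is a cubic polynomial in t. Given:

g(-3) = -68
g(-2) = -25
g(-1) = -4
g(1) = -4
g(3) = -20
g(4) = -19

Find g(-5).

Write g(t) = at³ + bt² + ct + d; the 6 given values yield a linear system in the 4 coefficients.
Solving, g(t) = t³ - 5t² - t + 1.
Then g(-5) = -244.

-244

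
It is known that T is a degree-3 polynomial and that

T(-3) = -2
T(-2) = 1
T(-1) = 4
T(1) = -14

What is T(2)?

-47

Write T(n) = an³ + bn² + cn + d; the 4 given values yield a linear system in the 4 coefficients.
Solving, T(n) = -n³ - 6n² - 8n + 1.
Then T(2) = -47.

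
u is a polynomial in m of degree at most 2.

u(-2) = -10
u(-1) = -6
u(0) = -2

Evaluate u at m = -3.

-14

First differences: 4, 4.
Level-1 differences are constant, so u has degree 1.
Fitting a degree-1 polynomial gives u(m) = 4m - 2.
Then u(-3) = -14.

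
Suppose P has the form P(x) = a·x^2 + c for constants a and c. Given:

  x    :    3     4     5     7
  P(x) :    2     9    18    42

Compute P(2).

-3

From P(3) = 2 and P(4) = 9: 9a + c = 2 and 16a + c = 9.
Subtracting: 7a = 7, so a = 1; then c = 2 − 1·9 = -7.
So P(x) = 1x² − 7, and P(2) = -3.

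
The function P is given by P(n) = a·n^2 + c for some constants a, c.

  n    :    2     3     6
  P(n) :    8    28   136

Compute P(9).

From P(2) = 8 and P(3) = 28: 4a + c = 8 and 9a + c = 28.
Subtracting: 5a = 20, so a = 4; then c = 8 − 4·4 = -8.
So P(n) = 4n² − 8, and P(9) = 316.

316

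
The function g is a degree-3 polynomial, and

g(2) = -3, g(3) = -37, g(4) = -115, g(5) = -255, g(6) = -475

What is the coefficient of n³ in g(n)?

-3

First differences: -34, -78, -140, -220. Second differences: -44, -62, -80. Third differences: -18, -18.
Level-3 differences are constant, so g has degree 3.
Fitting a degree-3 polynomial gives g(n) = -3n³ + 5n² - 2n + 5.
The coefficient of n³ is -3.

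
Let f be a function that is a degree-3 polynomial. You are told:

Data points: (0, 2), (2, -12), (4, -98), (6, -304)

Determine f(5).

Write f(x) = ax³ + bx² + cx + d; the 4 given values yield a linear system in the 4 coefficients.
Solving, f(x) = -x³ - 3x² + 3x + 2.
Then f(5) = -183.

-183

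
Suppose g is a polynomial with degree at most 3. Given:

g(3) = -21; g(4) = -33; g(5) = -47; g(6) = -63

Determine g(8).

-101

First differences: -12, -14, -16. Second differences: -2, -2.
Level-2 differences are constant, so g has degree 2.
Fitting a degree-2 polynomial gives g(n) = -n² - 5n + 3.
Then g(8) = -101.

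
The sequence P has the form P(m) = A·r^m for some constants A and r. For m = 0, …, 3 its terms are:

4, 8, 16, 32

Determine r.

Consecutive ratio: 8/4 = 2, and 16/8 = 2, so r = 2.
Then A·2^0 = 4 gives A = 4, and P(m) = 4·2^m.

2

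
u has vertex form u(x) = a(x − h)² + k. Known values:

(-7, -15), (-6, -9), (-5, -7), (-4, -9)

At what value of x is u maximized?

-5

First differences 6, 2, -2; second difference -4 = 2a, so a = -2.
Expanding, the x-coefficient is −2ah = 4h; matching it to the data gives h = -5, and then k = -7.
So u(x) = -2(x + 5)² − 7.
Hence h = -5.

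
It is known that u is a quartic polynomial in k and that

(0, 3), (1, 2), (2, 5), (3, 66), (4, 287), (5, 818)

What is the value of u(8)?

6491

First differences: -1, 3, 61, 221, 531. Second differences: 4, 58, 160, 310. Third differences: 54, 102, 150. Fourth differences: 48, 48.
Level-4 differences are constant, so u has degree 4.
Fitting a degree-4 polynomial gives u(k) = 2k^4 - 3k³ - 3k² + 3k + 3.
Then u(8) = 6491.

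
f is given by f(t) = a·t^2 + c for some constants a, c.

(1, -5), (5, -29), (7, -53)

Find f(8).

-68

From f(1) = -5 and f(5) = -29: 1a + c = -5 and 25a + c = -29.
Subtracting: 24a = -24, so a = -1; then c = -5 − (-1)·1 = -4.
So f(t) = -1t² − 4, and f(8) = -68.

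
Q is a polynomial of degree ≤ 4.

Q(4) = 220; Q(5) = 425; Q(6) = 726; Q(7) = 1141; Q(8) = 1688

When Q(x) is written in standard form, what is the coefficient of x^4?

0

First differences: 205, 301, 415, 547. Second differences: 96, 114, 132. Third differences: 18, 18.
Level-3 differences are constant, so Q has degree 3.
Fitting a degree-3 polynomial gives Q(x) = 3x³ + 3x² - 5x.
The coefficient of x^4 is 0.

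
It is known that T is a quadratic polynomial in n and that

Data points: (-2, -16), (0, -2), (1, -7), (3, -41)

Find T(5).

-107

Write T(n) = an² + bn + c; the 4 given values yield a linear system in the 3 coefficients.
Solving, T(n) = -4n² - n - 2.
Then T(5) = -107.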